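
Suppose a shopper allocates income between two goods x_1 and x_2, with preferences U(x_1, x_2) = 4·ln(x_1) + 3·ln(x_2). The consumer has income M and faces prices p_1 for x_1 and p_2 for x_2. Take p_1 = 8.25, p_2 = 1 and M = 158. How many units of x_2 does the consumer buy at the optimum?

x_2* = 67.7143

Demand: x_1*(p_1,p_2,M) = 4/7·M/p_1 and x_2* = 3/7·M/p_2.
At p_1=8.25, p_2=1, M=158: x_2* = 3/7·158/1 = 67.7143.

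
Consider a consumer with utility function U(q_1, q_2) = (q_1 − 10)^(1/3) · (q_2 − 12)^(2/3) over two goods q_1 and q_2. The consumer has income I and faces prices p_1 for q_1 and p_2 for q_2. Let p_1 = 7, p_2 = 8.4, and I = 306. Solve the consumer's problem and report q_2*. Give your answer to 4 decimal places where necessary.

q_2* = 22.7302

This is Cobb-Douglas in (q_1−10, q_2−12): tangency gives 1/3·p_2·(q_2−12) = 2/3·p_1·(q_1−10).
After buying the subsistence bundle (10, 12), a share 1/3 of the remaining income goes to q_1: q_1* = 10 + 1/3·(I − 10p_1 − 12p_2)/p_1.
Discretionary income = 306 − 10·7 − 12·8.4 = 135.2; q_2* = 12 + 2/3·135.2/8.4 = 22.7302.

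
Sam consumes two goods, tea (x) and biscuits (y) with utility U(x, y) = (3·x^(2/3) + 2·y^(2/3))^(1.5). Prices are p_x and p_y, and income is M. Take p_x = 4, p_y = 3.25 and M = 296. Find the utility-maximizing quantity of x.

x* = 51.0758

MU_x ∝ 3·x^(-1/3), MU_y ∝ 2·y^(-1/3), so MRS = (3/2)·(y/x)^(1/3) = p_x/p_y.
Solve for the ratio: y/x = [(2/3)·p_x/p_y]^(3).
Substitute y = (y/x)·x into the budget: x* = M/(p_x + p_y·(y/x)).
Numerically y/x = 0.552403, so x* = 296/(4 + 3.25·0.552403) = 51.0758.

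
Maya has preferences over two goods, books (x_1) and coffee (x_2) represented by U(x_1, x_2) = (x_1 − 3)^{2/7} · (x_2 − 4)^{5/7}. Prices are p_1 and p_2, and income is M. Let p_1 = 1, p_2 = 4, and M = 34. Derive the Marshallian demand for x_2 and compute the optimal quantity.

x_2* = 6.6786

Substituting into the budget: x_1* = 3 + 2/7·(M − 3·p_1 − 4·p_2)/p_1, and x_2* = 4 + 5/7·(…)/p_2.
Discretionary income = 34 − 3·1 − 4·4 = 15; x_2* = 4 + 5/7·15/4 = 6.6786.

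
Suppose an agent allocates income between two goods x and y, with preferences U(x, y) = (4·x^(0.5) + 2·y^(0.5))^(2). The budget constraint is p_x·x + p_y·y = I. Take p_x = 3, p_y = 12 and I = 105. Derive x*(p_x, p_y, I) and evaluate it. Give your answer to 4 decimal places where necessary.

x* = 32.9412

From the CES first-order condition, 2·(y/x)^(0.5) = p_x/p_y.
Solve for the ratio: y/x = [(1/2)·p_x/p_y]^(2).
Substitute y = (y/x)·x into the budget: x* = I/(p_x + p_y·(y/x)).
Numerically y/x = 0.015625, so x* = 105/(3 + 12·0.015625) = 32.9412.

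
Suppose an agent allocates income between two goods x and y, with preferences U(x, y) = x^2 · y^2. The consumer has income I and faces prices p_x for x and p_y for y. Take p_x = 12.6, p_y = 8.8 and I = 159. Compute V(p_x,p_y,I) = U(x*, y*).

V = 3249.0925

The MRS is y/x. Set MRS = p_x/p_y.
So 2·p_y·y = 2·p_x·x; combined with the budget, a share 0.5 of income goes to x.
Demand: x*(p_x,p_y,I) = 0.5·I/p_x and y* = 0.5·I/p_y.
At p_x=12.6, p_y=8.8, I=159: x* = 0.5·159/12.6 = 6.3095, y* = 9.0341.
Utility at the optimum: U(6.3095, 9.0341) = 3249.0925.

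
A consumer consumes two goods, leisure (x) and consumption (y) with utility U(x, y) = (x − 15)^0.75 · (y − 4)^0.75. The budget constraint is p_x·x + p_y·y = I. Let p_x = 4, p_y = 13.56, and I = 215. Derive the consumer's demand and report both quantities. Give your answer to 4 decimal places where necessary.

x* = 27.595, y* = 7.7153

Discretionary income = 215 − 15·4 − 4·13.56 = 100.76; x* = 15 + 0.5·100.76/4 = 27.595; y* = 4 + 0.5·100.76/13.56 = 7.7153.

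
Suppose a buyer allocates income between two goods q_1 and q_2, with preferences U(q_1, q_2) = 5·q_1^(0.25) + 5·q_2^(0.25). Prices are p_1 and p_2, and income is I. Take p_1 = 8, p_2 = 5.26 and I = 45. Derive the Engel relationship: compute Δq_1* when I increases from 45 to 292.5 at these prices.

MU_q_1 ∝ 5·q_1^(-0.75), MU_q_2 ∝ 5·q_2^(-0.75), so MRS = (q_2/q_1)^(0.75) = p_1/p_2.
Hence q_2/q_1 = (p_1/p_2)^(1/(0.75)), i.e. raised to the 4/3 power.
With the ratio pinned down, the budget gives q_1* = I/(p_1 + p_2·(q_2/q_1)) and q_2* = (q_2/q_1)·q_1*.
Numerically q_2/q_1 = 1.749064, so q_1* = 45/(8 + 5.26·1.749064) = 2.6163.
At I' = 292.5: q_1* = 17.0057. Change: 17.0057 − 2.6163 = 14.3895.

Δq_1* = 14.3895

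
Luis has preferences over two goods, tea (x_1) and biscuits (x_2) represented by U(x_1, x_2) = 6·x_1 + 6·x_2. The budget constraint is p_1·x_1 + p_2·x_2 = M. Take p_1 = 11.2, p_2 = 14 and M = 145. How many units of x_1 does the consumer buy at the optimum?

x_1* = 12.9464

Linear utility — the consumer picks whichever good has higher MU/price: 6/11.2 = 0.5357 vs 6/14 = 0.4286.
x_1 gives more utility per dollar, so spend all income on x_1: x_1* = M/p_1, x_2* = 0.
Numerically: x_1* = 12.9464, x_2* = 0.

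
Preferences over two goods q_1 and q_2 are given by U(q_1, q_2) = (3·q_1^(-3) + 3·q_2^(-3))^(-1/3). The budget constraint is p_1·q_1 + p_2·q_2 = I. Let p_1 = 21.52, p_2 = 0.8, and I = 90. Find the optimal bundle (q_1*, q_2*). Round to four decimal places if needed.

Substitute q_2 = (q_2/q_1)·q_1 into the budget: q_1* = I/(p_1 + p_2·(q_2/q_1)).
Numerically q_2/q_1 = 2.277393, so q_1* = 90/(21.52 + 0.8·2.277393) = 3.8557 and q_2* = 2.277393·3.8557 = 8.781.

q_1* = 3.8557, q_2* = 8.781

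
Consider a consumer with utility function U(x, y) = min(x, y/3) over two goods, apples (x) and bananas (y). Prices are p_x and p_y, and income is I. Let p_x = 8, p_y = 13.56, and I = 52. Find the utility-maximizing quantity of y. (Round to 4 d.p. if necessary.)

Leontief preferences: the optimum is at the kink where x/1 = y/3, i.e. y = 3·x.
Budget: p_x·x + p_y·3·x = I, so (p_x + 3·p_y)·x = I.
Demand: x*(p_x,p_y,I) = I/(p_x + 3·p_y), y* = 3·I/(p_x + 3·p_y).
Here 8 + 3·13.56 = 48.68, giving y* = 3.2046.

y* = 3.2046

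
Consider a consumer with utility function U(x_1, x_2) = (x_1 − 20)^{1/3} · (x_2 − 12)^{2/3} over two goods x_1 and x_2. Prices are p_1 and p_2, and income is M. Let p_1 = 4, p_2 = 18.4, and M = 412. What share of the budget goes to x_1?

share on x_1 = 0.2841

MRS = (1/2)·(x_2−12)/(x_1−20). Tangency with p_1/p_2 gives x_2−12 = 2·(p_1/p_2)·(x_1−20).
After buying the subsistence bundle (20, 12), a share 1/3 of the remaining income goes to x_1: x_1* = 20 + 1/3·(M − 20p_1 − 12p_2)/p_1.
Discretionary income = 412 − 20·4 − 12·18.4 = 111.2; x_1* = 20 + 1/3·111.2/4 = 29.2667; x_2* = 12 + 2/3·111.2/18.4 = 16.029.
Expenditure on x_1: 4·29.2667 = 117.0667; share = 0.2841.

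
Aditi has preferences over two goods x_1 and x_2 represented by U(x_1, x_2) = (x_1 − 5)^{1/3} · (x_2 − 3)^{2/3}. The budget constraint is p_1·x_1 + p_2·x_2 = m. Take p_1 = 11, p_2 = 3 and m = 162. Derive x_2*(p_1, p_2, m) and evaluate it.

x_2* = 24.7778

Let x_1' = x_1−5, x_2' = x_2−3. MRS = (1/2)·x_2'/x_1' = p_1/p_2.
After buying the subsistence bundle (5, 3), a share 1/3 of the remaining income goes to x_1: x_1* = 5 + 1/3·(m − 5p_1 − 3p_2)/p_1.
Discretionary income = 162 − 5·11 − 3·3 = 98; x_2* = 3 + 2/3·98/3 = 24.7778.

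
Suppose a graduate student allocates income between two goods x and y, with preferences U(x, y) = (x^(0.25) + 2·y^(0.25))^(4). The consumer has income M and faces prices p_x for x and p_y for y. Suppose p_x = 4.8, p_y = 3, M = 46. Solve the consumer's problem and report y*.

MU_x ∝ x^(-0.75), MU_y ∝ 2·y^(-0.75), so MRS = (1/2)·(y/x)^(0.75) = p_x/p_y.
Solve for the ratio: y/x = [2·p_x/p_y]^(4/3).
Substitute y = (y/x)·x into the budget: x* = M/(p_x + p_y·(y/x)).
Numerically y/x = 4.71556, so x* = 46/(4.8 + 3·4.71556) = 2.4279 and y* = 4.71556·2.4279 = 11.4487.

y* = 11.4487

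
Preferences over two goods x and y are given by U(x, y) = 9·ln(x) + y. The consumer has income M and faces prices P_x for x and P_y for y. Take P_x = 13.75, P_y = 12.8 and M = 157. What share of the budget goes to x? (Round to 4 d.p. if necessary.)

share on x = 0.7338

Set MRS = P_x/P_y: (9/x)/1 = P_x/P_y.
So x*(P_x,P_y) = 9·P_y/P_x, independent of income; and y* = (M − 9·P_y)/P_y.
At the given prices: x* = 9·12.8/13.75 = 8.3782, and y* = 3.2656.
Expenditure on x: 13.75·8.3782 = 115.2; share = 0.7338.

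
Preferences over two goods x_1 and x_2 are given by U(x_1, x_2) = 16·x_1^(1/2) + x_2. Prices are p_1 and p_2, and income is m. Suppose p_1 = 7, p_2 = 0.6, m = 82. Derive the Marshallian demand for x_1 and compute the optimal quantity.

x_1* = 0.4702

Set MRS = p_1/p_2: 8·x_1^(−1/2) = p_1/p_2.
Solve: √x_1 = 8·p_2/p_1, so x_1*(p_1,p_2) = (8·p_2/p_1)², and x_2* = (m − p_1·x_1*)/p_2.
Plugging in: x_1* = (8·0.6/7)² = 0.4702.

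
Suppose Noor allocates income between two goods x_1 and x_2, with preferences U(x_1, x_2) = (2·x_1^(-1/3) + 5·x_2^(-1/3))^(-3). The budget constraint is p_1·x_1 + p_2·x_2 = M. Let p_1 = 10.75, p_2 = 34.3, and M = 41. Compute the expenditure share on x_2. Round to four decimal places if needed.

share on x_2 = 0.7266

From the CES first-order condition, (2/5)·(x_2/x_1)^(4/3) = p_1/p_2.
Hence x_2/x_1 = ((5/2)·p_1/p_2)^(1/(4/3)), i.e. raised to the 0.75 power.
Substitute x_2 = (x_2/x_1)·x_1 into the budget: x_1* = M/(p_1 + p_2·(x_2/x_1)).
Numerically x_2/x_1 = 0.8328, so x_1* = 41/(10.75 + 34.3·0.8328) = 1.0429 and x_2* = 0.8328·1.0429 = 0.8685.
Expenditure on x_2: 34.3·0.8685 = 29.7893; share = 0.7266.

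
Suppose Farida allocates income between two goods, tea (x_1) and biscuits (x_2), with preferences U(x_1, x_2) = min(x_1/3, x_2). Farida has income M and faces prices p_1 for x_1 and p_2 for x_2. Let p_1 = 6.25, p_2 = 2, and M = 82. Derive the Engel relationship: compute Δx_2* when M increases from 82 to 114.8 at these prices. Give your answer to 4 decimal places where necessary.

Here 3·6.25 + 2 = 20.75, giving x_2* = 3.9518.
At M' = 114.8: x_2* = 5.5325. Change: 5.5325 − 3.9518 = 1.5807.

Δx_2* = 1.5807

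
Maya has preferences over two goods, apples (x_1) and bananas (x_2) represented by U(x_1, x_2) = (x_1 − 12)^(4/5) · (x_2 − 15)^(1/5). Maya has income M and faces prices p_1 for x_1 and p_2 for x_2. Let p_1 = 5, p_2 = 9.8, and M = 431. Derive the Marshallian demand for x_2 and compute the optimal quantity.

After buying the subsistence bundle (12, 15), a share 0.8 of the remaining income goes to x_1: x_1* = 12 + 0.8·(M − 12p_1 − 15p_2)/p_1.
Discretionary income = 431 − 12·5 − 15·9.8 = 224; x_2* = 15 + 0.2·224/9.8 = 19.5714.

x_2* = 19.5714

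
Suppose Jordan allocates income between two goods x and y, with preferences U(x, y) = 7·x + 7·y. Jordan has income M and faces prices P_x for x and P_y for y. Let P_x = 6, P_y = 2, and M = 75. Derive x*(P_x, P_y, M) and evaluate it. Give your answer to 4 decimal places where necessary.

x* = 0

Numerically: x* = 0, y* = 37.5.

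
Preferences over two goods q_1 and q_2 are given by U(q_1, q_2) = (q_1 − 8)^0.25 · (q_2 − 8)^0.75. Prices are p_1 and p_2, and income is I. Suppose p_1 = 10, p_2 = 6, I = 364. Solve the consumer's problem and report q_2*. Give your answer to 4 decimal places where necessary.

This is Cobb-Douglas in (q_1−8, q_2−8): tangency gives 0.25·p_2·(q_2−8) = 0.75·p_1·(q_1−8).
Substituting into the budget: q_1* = 8 + 0.25·(I − 8·p_1 − 8·p_2)/p_1, and q_2* = 8 + 0.75·(…)/p_2.
Discretionary income = 364 − 8·10 − 8·6 = 236; q_2* = 8 + 0.75·236/6 = 37.5.

q_2* = 37.5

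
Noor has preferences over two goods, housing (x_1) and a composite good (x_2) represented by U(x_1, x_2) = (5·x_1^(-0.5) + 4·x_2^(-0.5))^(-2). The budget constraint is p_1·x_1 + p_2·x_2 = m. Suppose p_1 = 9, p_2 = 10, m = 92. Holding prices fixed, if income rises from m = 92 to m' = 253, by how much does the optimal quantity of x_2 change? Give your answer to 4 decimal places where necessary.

Δx_2* = 7.5931

From the CES first-order condition, (5/4)·(x_2/x_1)^(1.5) = p_1/p_2.
Solve for the ratio: x_2/x_1 = [(4/5)·p_1/p_2]^(2/3).
With the ratio pinned down, the budget gives x_1* = m/(p_1 + p_2·(x_2/x_1)) and x_2* = (x_2/x_1)·x_1*.
Numerically x_2/x_1 = 0.80332, so x_1* = 92/(9 + 10·0.80332) = 5.4012 and x_2* = 0.80332·5.4012 = 4.3389.
At m' = 253: x_2* = 11.932. Change: 11.932 − 4.3389 = 7.5931.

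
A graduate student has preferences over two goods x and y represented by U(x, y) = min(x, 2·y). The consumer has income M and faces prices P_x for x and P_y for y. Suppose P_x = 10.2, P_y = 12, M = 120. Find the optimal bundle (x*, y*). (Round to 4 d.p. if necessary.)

Demand: x*(P_x,P_y,M) = 2·M/(2·P_x + P_y), y* = M/(2·P_x + P_y).
Here 2·10.2 + 12 = 32.4, giving x* = 7.4074 and y* = 3.7037.

x* = 7.4074, y* = 3.7037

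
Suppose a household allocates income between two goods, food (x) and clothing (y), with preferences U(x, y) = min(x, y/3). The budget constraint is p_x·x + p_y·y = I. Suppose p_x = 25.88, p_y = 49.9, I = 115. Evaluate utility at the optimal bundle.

V = 0.655

With perfect complements, no substitution: consume in ratio x:y = 1:3.
Budget: p_x·x + p_y·3·x = I, so (p_x + 3·p_y)·x = I.
Demand: x*(p_x,p_y,I) = I/(p_x + 3·p_y), y* = 3·I/(p_x + 3·p_y).
Here 25.88 + 3·49.9 = 175.58, giving x* = 0.655 and y* = 1.9649.
Utility at the optimum: U(0.655, 1.9649) = 0.655.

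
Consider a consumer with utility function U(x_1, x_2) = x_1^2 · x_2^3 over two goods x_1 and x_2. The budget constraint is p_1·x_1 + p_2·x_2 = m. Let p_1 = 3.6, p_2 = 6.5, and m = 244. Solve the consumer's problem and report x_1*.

Tangency: MRS = (2/3)·x_2/x_1 = p_1/p_2.
Rearranging, p_2·x_2 = (3/2)·p_1·x_1. Substituting into the budget gives p_1·x_1·(1 + (3/2)) = m.
Demand: x_1*(p_1,p_2,m) = 0.4·m/p_1 and x_2* = 0.6·m/p_2.
At p_1=3.6, p_2=6.5, m=244: x_1* = 0.4·244/3.6 = 27.1111.

x_1* = 27.1111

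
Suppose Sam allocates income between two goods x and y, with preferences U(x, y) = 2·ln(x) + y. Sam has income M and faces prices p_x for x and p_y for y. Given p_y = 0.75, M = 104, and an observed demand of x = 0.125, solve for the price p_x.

Set MRS = p_x/p_y: (2/x)/1 = p_x/p_y.
So x*(p_x,p_y) = 2·p_y/p_x, independent of income; and y* = (M − 2·p_y)/p_y.
Set x* = 0.125 in the demand function and solve for p_x: p_x = 12.

p_x = 12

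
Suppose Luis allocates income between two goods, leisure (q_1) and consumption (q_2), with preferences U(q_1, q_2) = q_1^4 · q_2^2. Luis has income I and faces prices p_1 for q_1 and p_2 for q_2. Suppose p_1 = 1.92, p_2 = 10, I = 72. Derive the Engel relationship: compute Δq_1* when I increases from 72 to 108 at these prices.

Tangency: MRS = 2·q_2/q_1 = p_1/p_2.
Rearranging, p_2·q_2 = (1/2)·p_1·q_1. Substituting into the budget gives p_1·q_1·(1 + (1/2)) = I.
Demand: q_1*(p_1,p_2,I) = 2/3·I/p_1 and q_2* = 1/3·I/p_2.
At p_1=1.92, p_2=10, I=72: q_1* = 2/3·72/1.92 = 25.
At I' = 108: q_1* = 37.5. Change: 37.5 − 25 = 12.5.

Δq_1* = 12.5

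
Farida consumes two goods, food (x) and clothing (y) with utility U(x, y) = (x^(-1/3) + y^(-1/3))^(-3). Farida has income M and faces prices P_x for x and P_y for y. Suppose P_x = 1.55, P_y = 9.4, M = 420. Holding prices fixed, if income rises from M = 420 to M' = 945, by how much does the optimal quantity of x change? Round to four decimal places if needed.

Δx* = 131.8308

MRS = MU_x/MU_y = (y/x)^(4/3). Set equal to P_x/P_y.
Hence y/x = (P_x/P_y)^(1/(4/3)), i.e. raised to the 0.75 power.
With the ratio pinned down, the budget gives x* = M/(P_x + P_y·(y/x)) and y* = (y/x)·x*.
Numerically y/x = 0.258763, so x* = 420/(1.55 + 9.4·0.258763) = 105.4647.
At M' = 945: x* = 237.2955. Change: 237.2955 − 105.4647 = 131.8308.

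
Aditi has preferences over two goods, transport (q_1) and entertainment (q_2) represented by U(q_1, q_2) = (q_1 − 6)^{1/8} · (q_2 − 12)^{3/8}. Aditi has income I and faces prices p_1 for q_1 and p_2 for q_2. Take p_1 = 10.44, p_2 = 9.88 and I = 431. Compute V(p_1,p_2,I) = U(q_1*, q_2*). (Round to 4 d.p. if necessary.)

V = 3.7698

Discretionary income = 431 − 6·10.44 − 12·9.88 = 249.8; q_1* = 6 + 0.25·249.8/10.44 = 11.9818; q_2* = 12 + 0.75·249.8/9.88 = 30.9626.
Utility at the optimum: U(11.9818, 30.9626) = 3.7698.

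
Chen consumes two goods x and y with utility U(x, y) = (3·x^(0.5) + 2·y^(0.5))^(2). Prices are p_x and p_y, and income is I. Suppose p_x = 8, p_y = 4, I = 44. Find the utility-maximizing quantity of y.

y* = 5.1765

From the CES first-order condition, (3/2)·(y/x)^(0.5) = p_x/p_y.
Hence y/x = ((2/3)·p_x/p_y)^(1/(0.5)), i.e. raised to the 2 power.
Substitute y = (y/x)·x into the budget: x* = I/(p_x + p_y·(y/x)).
Numerically y/x = 1.777778, so x* = 44/(8 + 4·1.777778) = 2.9118 and y* = 1.777778·2.9118 = 5.1765.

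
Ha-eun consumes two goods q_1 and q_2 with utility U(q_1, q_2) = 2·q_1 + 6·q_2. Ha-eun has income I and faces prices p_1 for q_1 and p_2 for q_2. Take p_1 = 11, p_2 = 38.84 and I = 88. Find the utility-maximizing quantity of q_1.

Numerically: q_1* = 8, q_2* = 0.

q_1* = 8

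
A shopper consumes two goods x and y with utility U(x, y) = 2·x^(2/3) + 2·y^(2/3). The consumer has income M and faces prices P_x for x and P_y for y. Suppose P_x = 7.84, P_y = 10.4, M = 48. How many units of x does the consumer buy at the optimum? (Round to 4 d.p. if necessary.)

Substitute y = (y/x)·x into the budget: x* = M/(P_x + P_y·(y/x)).
Numerically y/x = 0.428399, so x* = 48/(7.84 + 10.4·0.428399) = 3.9039.

x* = 3.9039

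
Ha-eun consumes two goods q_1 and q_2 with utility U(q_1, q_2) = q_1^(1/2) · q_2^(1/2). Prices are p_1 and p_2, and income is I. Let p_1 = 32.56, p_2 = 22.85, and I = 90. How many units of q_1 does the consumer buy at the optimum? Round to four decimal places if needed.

q_1* = 1.3821

Tangency: MRS = q_2/q_1 = p_1/p_2.
So 0.5·p_2·q_2 = 0.5·p_1·q_1; combined with the budget, a share 0.5 of income goes to q_1.
Demand: q_1*(p_1,p_2,I) = 0.5·I/p_1 and q_2* = 0.5·I/p_2.
At p_1=32.56, p_2=22.85, I=90: q_1* = 0.5·90/32.56 = 1.3821.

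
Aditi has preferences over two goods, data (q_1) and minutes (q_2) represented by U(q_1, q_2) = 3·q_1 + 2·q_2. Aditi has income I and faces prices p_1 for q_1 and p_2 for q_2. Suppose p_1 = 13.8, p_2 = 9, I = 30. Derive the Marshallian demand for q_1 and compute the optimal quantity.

q_1* = 0

q_2 gives more utility per dollar, so spend all income on q_2: q_2* = I/p_2, q_1* = 0.
Numerically: q_1* = 0, q_2* = 3.3333.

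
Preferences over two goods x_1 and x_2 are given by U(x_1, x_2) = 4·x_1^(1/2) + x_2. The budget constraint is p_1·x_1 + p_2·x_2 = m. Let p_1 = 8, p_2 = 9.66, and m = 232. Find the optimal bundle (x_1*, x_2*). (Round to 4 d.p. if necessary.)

x_1* = 5.8322, x_2* = 19.1866

MU_x_1 = 2/√x_1, MU_x_2 = 1. Tangency: 2/√x_1 = p_1/p_2.
Thus x_1* = (2·p_2/p_1)² — independent of m — with the rest of income spent on x_2.
Plugging in: x_1* = (2·9.66/8)² = 5.8322, x_2* = 19.1866.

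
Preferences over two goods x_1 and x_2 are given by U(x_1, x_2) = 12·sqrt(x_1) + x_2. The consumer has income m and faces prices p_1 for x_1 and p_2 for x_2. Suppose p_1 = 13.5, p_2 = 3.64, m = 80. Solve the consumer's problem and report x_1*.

MU_x_1 = 6/√x_1, MU_x_2 = 1. Tangency: 6/√x_1 = p_1/p_2.
Solve: √x_1 = 6·p_2/p_1, so x_1*(p_1,p_2) = (6·p_2/p_1)², and x_2* = (m − p_1·x_1*)/p_2.
Plugging in: x_1* = (6·3.64/13.5)² = 2.6172.

x_1* = 2.6172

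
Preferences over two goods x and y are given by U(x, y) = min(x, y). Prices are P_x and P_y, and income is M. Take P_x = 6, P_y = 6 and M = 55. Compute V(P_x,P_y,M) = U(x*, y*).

V = 4.5833

Demand: x*(P_x,P_y,M) = M/(P_x + P_y), y* = M/(P_x + P_y).
Here 6 + 6 = 12, giving x* = 4.5833 and y* = 4.5833.
Utility at the optimum: U(4.5833, 4.5833) = 4.5833.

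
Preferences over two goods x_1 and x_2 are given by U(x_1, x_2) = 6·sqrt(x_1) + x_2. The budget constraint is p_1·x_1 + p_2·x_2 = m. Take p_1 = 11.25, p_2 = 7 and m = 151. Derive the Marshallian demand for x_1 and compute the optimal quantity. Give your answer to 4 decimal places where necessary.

x_1* = 3.4844

Plugging in: x_1* = (3·7/11.25)² = 3.4844.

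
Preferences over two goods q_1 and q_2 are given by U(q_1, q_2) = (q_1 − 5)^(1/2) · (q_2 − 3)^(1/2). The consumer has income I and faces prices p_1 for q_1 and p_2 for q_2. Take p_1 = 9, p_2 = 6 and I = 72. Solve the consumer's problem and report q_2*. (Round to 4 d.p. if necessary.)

This is Cobb-Douglas in (q_1−5, q_2−3): tangency gives 0.5·p_2·(q_2−3) = 0.5·p_1·(q_1−5).
Substituting into the budget: q_1* = 5 + 0.5·(I − 5·p_1 − 3·p_2)/p_1, and q_2* = 3 + 0.5·(…)/p_2.
Discretionary income = 72 − 5·9 − 3·6 = 9; q_2* = 3 + 0.5·9/6 = 3.75.

q_2* = 3.75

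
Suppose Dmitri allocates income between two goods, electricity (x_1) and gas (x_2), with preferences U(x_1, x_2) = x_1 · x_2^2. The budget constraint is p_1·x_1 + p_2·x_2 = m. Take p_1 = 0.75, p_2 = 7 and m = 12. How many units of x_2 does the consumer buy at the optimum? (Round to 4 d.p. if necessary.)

The MRS is (1/2)·x_2/x_1. Set MRS = p_1/p_2.
So p_2·x_2 = 2·p_1·x_1; combined with the budget, a share 1/3 of income goes to x_1.
Demand: x_1*(p_1,p_2,m) = 1/3·m/p_1 and x_2* = 2/3·m/p_2.
At p_1=0.75, p_2=7, m=12: x_2* = 2/3·12/7 = 1.1429.

x_2* = 1.1429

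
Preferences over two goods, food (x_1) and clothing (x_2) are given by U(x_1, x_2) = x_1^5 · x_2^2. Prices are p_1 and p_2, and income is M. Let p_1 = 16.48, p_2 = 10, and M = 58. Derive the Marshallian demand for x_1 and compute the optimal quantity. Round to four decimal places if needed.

MU_x_1/MU_x_2 = (5·x_2)/(2·x_1); tangency sets this equal to p_1/p_2.
So 5·p_2·x_2 = 2·p_1·x_1; combined with the budget, a share 5/7 of income goes to x_1.
Demand: x_1*(p_1,p_2,M) = 5/7·M/p_1 and x_2* = 2/7·M/p_2.
At p_1=16.48, p_2=10, M=58: x_1* = 5/7·58/16.48 = 2.5139.

x_1* = 2.5139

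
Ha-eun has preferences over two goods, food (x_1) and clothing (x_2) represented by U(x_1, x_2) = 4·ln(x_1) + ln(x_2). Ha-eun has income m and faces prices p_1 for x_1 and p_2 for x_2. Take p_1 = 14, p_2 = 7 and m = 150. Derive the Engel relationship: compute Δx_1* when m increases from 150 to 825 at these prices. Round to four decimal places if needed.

Δx_1* = 38.5714

MU_x_1/MU_x_2 = (4·x_2)/(x_1); tangency sets this equal to p_1/p_2.
So 4·p_2·x_2 = p_1·x_1; combined with the budget, a share 0.8 of income goes to x_1.
Demand: x_1*(p_1,p_2,m) = 0.8·m/p_1 and x_2* = 0.2·m/p_2.
At p_1=14, p_2=7, m=150: x_1* = 0.8·150/14 = 8.5714.
At m' = 825: x_1* = 47.1429. Change: 47.1429 − 8.5714 = 38.5714.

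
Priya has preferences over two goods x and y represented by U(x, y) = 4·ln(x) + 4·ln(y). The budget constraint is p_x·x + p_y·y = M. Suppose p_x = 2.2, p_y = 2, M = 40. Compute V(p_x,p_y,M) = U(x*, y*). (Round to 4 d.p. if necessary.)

V = 18.0394

Tangency: MRS = y/x = p_x/p_y.
Rearranging, p_y·y = p_x·x. Substituting into the budget gives p_x·x·(1 + 1) = M.
Demand: x*(p_x,p_y,M) = 0.5·M/p_x and y* = 0.5·M/p_y.
At p_x=2.2, p_y=2, M=40: x* = 0.5·40/2.2 = 9.0909, y* = 10.
Utility at the optimum: U(9.0909, 10) = 18.0394.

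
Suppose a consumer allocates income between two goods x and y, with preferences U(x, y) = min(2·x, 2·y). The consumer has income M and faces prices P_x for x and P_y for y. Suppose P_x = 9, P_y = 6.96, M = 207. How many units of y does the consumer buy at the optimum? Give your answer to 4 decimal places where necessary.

With perfect complements, no substitution: consume in ratio x:y = 2:2.
Budget: P_x·x + P_y·x = M, so (2·P_x + 2·P_y)·x = 2·M.
Demand: x*(P_x,P_y,M) = 2·M/(2·P_x + 2·P_y), y* = 2·M/(2·P_x + 2·P_y).
Here 2·9 + 2·6.96 = 31.92, giving y* = 12.9699.

y* = 12.9699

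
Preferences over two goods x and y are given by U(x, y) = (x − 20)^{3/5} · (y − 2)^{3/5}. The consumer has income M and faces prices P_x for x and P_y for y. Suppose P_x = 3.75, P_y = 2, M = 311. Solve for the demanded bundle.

x* = 50.9333, y* = 60

Let x' = x−20, y' = y−2. MRS = y'/x' = P_x/P_y.
Substituting into the budget: x* = 20 + 0.5·(M − 20·P_x − 2·P_y)/P_x, and y* = 2 + 0.5·(…)/P_y.
Discretionary income = 311 − 20·3.75 − 2·2 = 232; x* = 20 + 0.5·232/3.75 = 50.9333; y* = 2 + 0.5·232/2 = 60.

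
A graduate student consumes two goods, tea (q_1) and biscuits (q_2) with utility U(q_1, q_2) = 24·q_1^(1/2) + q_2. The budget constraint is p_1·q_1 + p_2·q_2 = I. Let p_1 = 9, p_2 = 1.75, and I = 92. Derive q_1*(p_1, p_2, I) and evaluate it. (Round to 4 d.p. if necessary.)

MU_q_1 = 12/√q_1, MU_q_2 = 1. Tangency: 12/√q_1 = p_1/p_2.
Thus q_1* = (12·p_2/p_1)² — independent of I — with the rest of income spent on q_2.
Plugging in: q_1* = (12·1.75/9)² = 5.4444.

q_1* = 5.4444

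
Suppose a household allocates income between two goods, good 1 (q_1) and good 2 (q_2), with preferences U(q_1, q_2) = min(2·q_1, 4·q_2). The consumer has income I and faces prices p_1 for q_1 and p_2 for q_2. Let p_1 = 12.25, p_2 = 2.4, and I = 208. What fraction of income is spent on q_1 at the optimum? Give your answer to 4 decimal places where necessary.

With perfect complements, no substitution: consume in ratio q_1:q_2 = 4:2.
Budget: p_1·q_1 + p_2·(1/2)·q_1 = I, so (4·p_1 + 2·p_2)·q_1 = 4·I.
Demand: q_1*(p_1,p_2,I) = 4·I/(4·p_1 + 2·p_2), q_2* = 2·I/(4·p_1 + 2·p_2).
Here 4·12.25 + 2·2.4 = 53.8, giving q_1* = 15.4647 and q_2* = 7.7323.
Expenditure on q_1: 12.25·15.4647 = 189.4424; share = 0.9108.

share on q_1 = 0.9108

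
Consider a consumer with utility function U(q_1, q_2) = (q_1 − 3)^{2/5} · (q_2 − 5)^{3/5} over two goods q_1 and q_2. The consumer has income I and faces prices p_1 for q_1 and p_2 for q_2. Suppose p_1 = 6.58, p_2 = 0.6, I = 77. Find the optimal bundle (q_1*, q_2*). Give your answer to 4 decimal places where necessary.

q_1* = 6.2985, q_2* = 59.26

Discretionary income = 77 − 3·6.58 − 5·0.6 = 54.26; q_1* = 3 + 0.4·54.26/6.58 = 6.2985; q_2* = 5 + 0.6·54.26/0.6 = 59.26.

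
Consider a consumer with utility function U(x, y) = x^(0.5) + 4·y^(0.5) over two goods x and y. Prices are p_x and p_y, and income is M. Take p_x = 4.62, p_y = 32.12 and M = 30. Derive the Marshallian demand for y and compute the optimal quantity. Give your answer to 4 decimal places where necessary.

y* = 0.6511

MU_x ∝ x^(-0.5), MU_y ∝ 4·y^(-0.5), so MRS = (1/4)·(y/x)^(0.5) = p_x/p_y.
Hence y/x = (4·p_x/p_y)^(1/(0.5)), i.e. raised to the 2 power.
Substitute y = (y/x)·x into the budget: x* = M/(p_x + p_y·(y/x)).
Numerically y/x = 0.331019, so x* = 30/(4.62 + 32.12·0.331019) = 1.9669 and y* = 0.331019·1.9669 = 0.6511.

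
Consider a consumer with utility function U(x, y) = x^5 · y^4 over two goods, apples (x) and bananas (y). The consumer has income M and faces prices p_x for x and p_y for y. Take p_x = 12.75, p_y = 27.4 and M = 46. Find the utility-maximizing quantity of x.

Tangency: MRS = (5/4)·y/x = p_x/p_y.
So 5·p_y·y = 4·p_x·x; combined with the budget, a share 5/9 of income goes to x.
Demand: x*(p_x,p_y,M) = 5/9·M/p_x and y* = 4/9·M/p_y.
At p_x=12.75, p_y=27.4, M=46: x* = 5/9·46/12.75 = 2.0044.

x* = 2.0044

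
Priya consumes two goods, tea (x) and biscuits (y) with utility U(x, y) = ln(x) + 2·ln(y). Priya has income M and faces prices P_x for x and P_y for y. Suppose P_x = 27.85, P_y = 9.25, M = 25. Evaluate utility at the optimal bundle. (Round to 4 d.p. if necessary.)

V = -0.029

MU_x/MU_y = (y)/(2·x); tangency sets this equal to P_x/P_y.
So P_y·y = 2·P_x·x; combined with the budget, a share 1/3 of income goes to x.
Demand: x*(P_x,P_y,M) = 1/3·M/P_x and y* = 2/3·M/P_y.
At P_x=27.85, P_y=9.25, M=25: x* = 1/3·25/27.85 = 0.2992, y* = 1.8018.
Utility at the optimum: U(0.2992, 1.8018) = -0.029.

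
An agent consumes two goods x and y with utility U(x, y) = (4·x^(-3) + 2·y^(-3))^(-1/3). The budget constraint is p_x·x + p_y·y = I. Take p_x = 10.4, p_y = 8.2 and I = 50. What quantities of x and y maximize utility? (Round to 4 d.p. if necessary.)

MRS = MU_x/MU_y = 2·(y/x)^(4). Set equal to p_x/p_y.
Hence y/x = ((1/2)·p_x/p_y)^(1/(4)), i.e. raised to the 0.25 power.
With the ratio pinned down, the budget gives x* = I/(p_x + p_y·(y/x)) and y* = (y/x)·x*.
Numerically y/x = 0.892375, so x* = 50/(10.4 + 8.2·0.892375) = 2.8221 and y* = 0.892375·2.8221 = 2.5183.

x* = 2.8221, y* = 2.5183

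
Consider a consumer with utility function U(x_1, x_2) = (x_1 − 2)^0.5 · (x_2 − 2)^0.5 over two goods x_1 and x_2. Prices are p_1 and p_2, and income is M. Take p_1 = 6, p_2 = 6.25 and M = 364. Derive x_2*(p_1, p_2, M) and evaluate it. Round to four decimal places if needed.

MRS = (x_2−2)/(x_1−2). Tangency with p_1/p_2 gives x_2−2 = (p_1/p_2)·(x_1−2).
After buying the subsistence bundle (2, 2), a share 0.5 of the remaining income goes to x_1: x_1* = 2 + 0.5·(M − 2p_1 − 2p_2)/p_1.
Discretionary income = 364 − 2·6 − 2·6.25 = 339.5; x_2* = 2 + 0.5·339.5/6.25 = 29.16.

x_2* = 29.16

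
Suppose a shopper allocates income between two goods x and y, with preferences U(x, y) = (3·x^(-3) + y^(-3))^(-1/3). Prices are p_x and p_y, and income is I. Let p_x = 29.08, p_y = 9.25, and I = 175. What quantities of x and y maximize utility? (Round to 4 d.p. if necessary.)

x* = 4.5527, y* = 4.6063

MU_x ∝ 3·x^(-4), MU_y ∝ y^(-4), so MRS = 3·(y/x)^(4) = p_x/p_y.
Hence y/x = ((1/3)·p_x/p_y)^(1/(4)), i.e. raised to the 0.25 power.
Substitute y = (y/x)·x into the budget: x* = I/(p_x + p_y·(y/x)).
Numerically y/x = 1.011772, so x* = 175/(29.08 + 9.25·1.011772) = 4.5527 and y* = 1.011772·4.5527 = 4.6063.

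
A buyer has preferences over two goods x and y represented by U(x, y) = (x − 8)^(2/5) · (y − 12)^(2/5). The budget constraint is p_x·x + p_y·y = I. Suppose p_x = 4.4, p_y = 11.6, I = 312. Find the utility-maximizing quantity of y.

y* = 17.931

This is Cobb-Douglas in (x−8, y−12): tangency gives 0.4·p_y·(y−12) = 0.4·p_x·(x−8).
Substituting into the budget: x* = 8 + 0.5·(I − 8·p_x − 12·p_y)/p_x, and y* = 12 + 0.5·(…)/p_y.
Discretionary income = 312 − 8·4.4 − 12·11.6 = 137.6; y* = 12 + 0.5·137.6/11.6 = 17.931.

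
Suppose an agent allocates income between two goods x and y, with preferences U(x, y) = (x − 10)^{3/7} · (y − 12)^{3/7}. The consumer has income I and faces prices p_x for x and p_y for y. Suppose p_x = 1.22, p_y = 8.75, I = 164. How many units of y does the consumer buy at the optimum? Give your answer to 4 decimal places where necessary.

Let x' = x−10, y' = y−12. MRS = y'/x' = p_x/p_y.
Substituting into the budget: x* = 10 + 0.5·(I − 10·p_x − 12·p_y)/p_x, and y* = 12 + 0.5·(…)/p_y.
Discretionary income = 164 − 10·1.22 − 12·8.75 = 46.8; y* = 12 + 0.5·46.8/8.75 = 14.6743.

y* = 14.6743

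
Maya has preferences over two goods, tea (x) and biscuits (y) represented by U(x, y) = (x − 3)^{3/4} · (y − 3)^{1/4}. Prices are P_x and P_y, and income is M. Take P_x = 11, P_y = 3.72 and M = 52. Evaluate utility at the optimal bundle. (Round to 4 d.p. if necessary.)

V = 0.5326

Let x' = x−3, y' = y−3. MRS = 3·y'/x' = P_x/P_y.
After buying the subsistence bundle (3, 3), a share 0.75 of the remaining income goes to x: x* = 3 + 0.75·(M − 3P_x − 3P_y)/P_x.
Discretionary income = 52 − 3·11 − 3·3.72 = 7.84; x* = 3 + 0.75·7.84/11 = 3.5345; y* = 3 + 0.25·7.84/3.72 = 3.5269.
Utility at the optimum: U(3.5345, 3.5269) = 0.5326.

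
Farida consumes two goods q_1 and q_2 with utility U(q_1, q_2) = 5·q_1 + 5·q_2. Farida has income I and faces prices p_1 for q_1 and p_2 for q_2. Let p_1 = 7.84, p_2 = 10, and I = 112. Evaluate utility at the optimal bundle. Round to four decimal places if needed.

q_1 gives more utility per dollar, so spend all income on q_1: q_1* = I/p_1, q_2* = 0.
Numerically: q_1* = 14.2857, q_2* = 0.
Utility at the optimum: U(14.2857, 0) = 71.4286.

V = 71.4286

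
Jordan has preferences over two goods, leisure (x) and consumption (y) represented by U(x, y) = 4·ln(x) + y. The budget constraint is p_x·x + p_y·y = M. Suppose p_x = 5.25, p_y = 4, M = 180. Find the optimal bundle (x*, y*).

Set MRS = p_x/p_y: (4/x)/1 = p_x/p_y.
So x*(p_x,p_y) = 4·p_y/p_x, independent of income; and y* = (M − 4·p_y)/p_y.
At the given prices: x* = 4·4/5.25 = 3.0476, and y* = 41.

x* = 3.0476, y* = 41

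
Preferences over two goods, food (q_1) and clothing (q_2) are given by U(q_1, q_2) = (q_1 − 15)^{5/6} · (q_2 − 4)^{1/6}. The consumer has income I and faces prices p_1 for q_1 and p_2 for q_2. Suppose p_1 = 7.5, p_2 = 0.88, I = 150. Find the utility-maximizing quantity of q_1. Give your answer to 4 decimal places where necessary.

MRS = 5·(q_2−4)/(q_1−15). Tangency with p_1/p_2 gives q_2−4 = (1/5)·(p_1/p_2)·(q_1−15).
Substituting into the budget: q_1* = 15 + 5/6·(I − 15·p_1 − 4·p_2)/p_1, and q_2* = 4 + 1/6·(…)/p_2.
Discretionary income = 150 − 15·7.5 − 4·0.88 = 33.98; q_1* = 15 + 5/6·33.98/7.5 = 18.7756.

q_1* = 18.7756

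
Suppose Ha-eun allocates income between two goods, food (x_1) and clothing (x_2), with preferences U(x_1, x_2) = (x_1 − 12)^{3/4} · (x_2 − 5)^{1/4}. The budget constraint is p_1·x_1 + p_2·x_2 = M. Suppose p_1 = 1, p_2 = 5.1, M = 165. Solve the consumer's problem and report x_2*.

Let x_1' = x_1−12, x_2' = x_2−5. MRS = 3·x_2'/x_1' = p_1/p_2.
After buying the subsistence bundle (12, 5), a share 0.75 of the remaining income goes to x_1: x_1* = 12 + 0.75·(M − 12p_1 − 5p_2)/p_1.
Discretionary income = 165 − 12·1 − 5·5.1 = 127.5; x_2* = 5 + 0.25·127.5/5.1 = 11.25.

x_2* = 11.25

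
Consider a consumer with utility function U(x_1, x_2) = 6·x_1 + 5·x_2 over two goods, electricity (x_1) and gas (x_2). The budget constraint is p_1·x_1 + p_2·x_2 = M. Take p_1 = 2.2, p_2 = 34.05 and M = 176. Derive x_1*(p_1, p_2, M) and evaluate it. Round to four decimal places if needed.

x_1* = 80

Linear utility — the consumer picks whichever good has higher MU/price: 6/2.2 = 2.7273 vs 5/34.05 = 0.1468.
x_1 gives more utility per dollar, so spend all income on x_1: x_1* = M/p_1, x_2* = 0.
Numerically: x_1* = 80, x_2* = 0.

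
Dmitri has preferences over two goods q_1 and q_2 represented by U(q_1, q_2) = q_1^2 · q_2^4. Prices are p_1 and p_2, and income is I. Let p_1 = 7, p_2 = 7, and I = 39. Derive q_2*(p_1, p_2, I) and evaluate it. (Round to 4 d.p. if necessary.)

The MRS is (1/2)·q_2/q_1. Set MRS = p_1/p_2.
So 2·p_2·q_2 = 4·p_1·q_1; combined with the budget, a share 1/3 of income goes to q_1.
Demand: q_1*(p_1,p_2,I) = 1/3·I/p_1 and q_2* = 2/3·I/p_2.
At p_1=7, p_2=7, I=39: q_2* = 2/3·39/7 = 3.7143.

q_2* = 3.7143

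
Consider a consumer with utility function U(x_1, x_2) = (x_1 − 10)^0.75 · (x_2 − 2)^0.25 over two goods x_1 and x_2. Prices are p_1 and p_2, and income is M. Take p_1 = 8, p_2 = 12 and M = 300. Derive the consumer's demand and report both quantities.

x_1* = 28.375, x_2* = 6.0833

This is Cobb-Douglas in (x_1−10, x_2−2): tangency gives 0.75·p_2·(x_2−2) = 0.25·p_1·(x_1−10).
Substituting into the budget: x_1* = 10 + 0.75·(M − 10·p_1 − 2·p_2)/p_1, and x_2* = 2 + 0.25·(…)/p_2.
Discretionary income = 300 − 10·8 − 2·12 = 196; x_1* = 10 + 0.75·196/8 = 28.375; x_2* = 2 + 0.25·196/12 = 6.0833.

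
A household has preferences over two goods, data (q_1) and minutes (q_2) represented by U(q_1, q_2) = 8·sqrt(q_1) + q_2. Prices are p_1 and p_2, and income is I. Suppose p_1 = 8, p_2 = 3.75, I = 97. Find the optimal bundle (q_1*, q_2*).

q_1* = 3.5156, q_2* = 18.3667

Solve: √q_1 = 4·p_2/p_1, so q_1*(p_1,p_2) = (4·p_2/p_1)², and q_2* = (I − p_1·q_1*)/p_2.
Plugging in: q_1* = (4·3.75/8)² = 3.5156, q_2* = 18.3667.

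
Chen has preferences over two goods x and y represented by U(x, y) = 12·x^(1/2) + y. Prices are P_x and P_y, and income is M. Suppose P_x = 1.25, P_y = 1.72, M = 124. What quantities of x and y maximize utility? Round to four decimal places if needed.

Utility is quasi-linear in y; the FOC for x is 6/√x = P_x/P_y.
Solve: √x = 6·P_y/P_x, so x*(P_x,P_y) = (6·P_y/P_x)², and y* = (M − P_x·x*)/P_y.
Plugging in: x* = (6·1.72/1.25)² = 68.1615, y* = 22.557.

x* = 68.1615, y* = 22.557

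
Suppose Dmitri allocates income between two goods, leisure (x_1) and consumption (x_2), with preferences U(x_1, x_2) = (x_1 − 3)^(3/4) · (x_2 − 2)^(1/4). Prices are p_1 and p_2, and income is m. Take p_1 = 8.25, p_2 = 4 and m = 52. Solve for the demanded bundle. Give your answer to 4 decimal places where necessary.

x_1* = 4.75, x_2* = 3.2031

Discretionary income = 52 − 3·8.25 − 2·4 = 19.25; x_1* = 3 + 0.75·19.25/8.25 = 4.75; x_2* = 2 + 0.25·19.25/4 = 3.2031.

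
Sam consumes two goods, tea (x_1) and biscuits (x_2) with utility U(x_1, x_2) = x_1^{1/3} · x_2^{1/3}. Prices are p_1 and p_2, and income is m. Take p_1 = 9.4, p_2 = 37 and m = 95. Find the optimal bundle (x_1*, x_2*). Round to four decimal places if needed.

Demand: x_1*(p_1,p_2,m) = 0.5·m/p_1 and x_2* = 0.5·m/p_2.
At p_1=9.4, p_2=37, m=95: x_1* = 0.5·95/9.4 = 5.0532, x_2* = 1.2838.

x_1* = 5.0532, x_2* = 1.2838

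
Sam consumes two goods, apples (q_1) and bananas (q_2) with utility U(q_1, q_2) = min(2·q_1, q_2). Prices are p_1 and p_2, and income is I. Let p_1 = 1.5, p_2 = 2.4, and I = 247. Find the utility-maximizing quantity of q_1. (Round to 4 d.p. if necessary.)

q_1* = 39.2063

Leontief preferences: the optimum is at the kink where q_1/1 = q_2/2, i.e. q_2 = 2·q_1.
Budget: p_1·q_1 + p_2·2·q_1 = I, so (p_1 + 2·p_2)·q_1 = I.
Demand: q_1*(p_1,p_2,I) = I/(p_1 + 2·p_2), q_2* = 2·I/(p_1 + 2·p_2).
Here 1.5 + 2·2.4 = 6.3, giving q_1* = 39.2063.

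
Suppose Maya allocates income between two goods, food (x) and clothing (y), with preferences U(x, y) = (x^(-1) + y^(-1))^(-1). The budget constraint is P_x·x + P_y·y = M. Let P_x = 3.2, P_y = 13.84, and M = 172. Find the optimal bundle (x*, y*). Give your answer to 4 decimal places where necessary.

x* = 17.4532, y* = 8.3923

MU_x ∝ x^(-2), MU_y ∝ y^(-2), so MRS = (y/x)^(2) = P_x/P_y.
Hence y/x = (P_x/P_y)^(1/(2)), i.e. raised to the 0.5 power.
Substitute y = (y/x)·x into the budget: x* = M/(P_x + P_y·(y/x)).
Numerically y/x = 0.480847, so x* = 172/(3.2 + 13.84·0.480847) = 17.4532 and y* = 0.480847·17.4532 = 8.3923.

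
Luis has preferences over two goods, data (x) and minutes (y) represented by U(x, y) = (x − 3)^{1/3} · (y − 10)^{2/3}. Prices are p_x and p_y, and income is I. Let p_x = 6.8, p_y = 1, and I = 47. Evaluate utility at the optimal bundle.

V = 4.6363

This is Cobb-Douglas in (x−3, y−10): tangency gives 1/3·p_y·(y−10) = 2/3·p_x·(x−3).
Substituting into the budget: x* = 3 + 1/3·(I − 3·p_x − 10·p_y)/p_x, and y* = 10 + 2/3·(…)/p_y.
Discretionary income = 47 − 3·6.8 − 10·1 = 16.6; x* = 3 + 1/3·16.6/6.8 = 3.8137; y* = 10 + 2/3·16.6/1 = 21.0667.
Utility at the optimum: U(3.8137, 21.0667) = 4.6363.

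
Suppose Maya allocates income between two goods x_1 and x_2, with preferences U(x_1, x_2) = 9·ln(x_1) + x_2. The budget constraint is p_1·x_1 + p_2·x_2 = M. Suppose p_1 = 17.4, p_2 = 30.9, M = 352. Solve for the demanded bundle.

x_1* = 15.9828, x_2* = 2.3916

Set MRS = p_1/p_2: (9/x_1)/1 = p_1/p_2.
So x_1*(p_1,p_2) = 9·p_2/p_1, independent of income; and x_2* = (M − 9·p_2)/p_2.
At the given prices: x_1* = 9·30.9/17.4 = 15.9828, and x_2* = 2.3916.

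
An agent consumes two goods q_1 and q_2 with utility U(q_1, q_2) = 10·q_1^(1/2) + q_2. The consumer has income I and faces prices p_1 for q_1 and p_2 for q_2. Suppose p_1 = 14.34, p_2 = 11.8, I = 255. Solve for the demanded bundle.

Plugging in: q_1* = (5·11.8/14.34)² = 16.928, q_2* = 1.0383.

q_1* = 16.928, q_2* = 1.0383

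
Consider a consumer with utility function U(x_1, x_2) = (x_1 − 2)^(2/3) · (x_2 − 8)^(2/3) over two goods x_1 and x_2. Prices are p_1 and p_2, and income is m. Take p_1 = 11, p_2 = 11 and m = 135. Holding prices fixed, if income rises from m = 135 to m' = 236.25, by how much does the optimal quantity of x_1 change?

This is Cobb-Douglas in (x_1−2, x_2−8): tangency gives 2/3·p_2·(x_2−8) = 2/3·p_1·(x_1−2).
Substituting into the budget: x_1* = 2 + 0.5·(m − 2·p_1 − 8·p_2)/p_1, and x_2* = 8 + 0.5·(…)/p_2.
Discretionary income = 135 − 2·11 − 8·11 = 25; x_1* = 2 + 0.5·25/11 = 3.1364.
At m' = 236.25: x_1* = 7.7386. Change: 7.7386 − 3.1364 = 4.6023.

Δx_1* = 4.6023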